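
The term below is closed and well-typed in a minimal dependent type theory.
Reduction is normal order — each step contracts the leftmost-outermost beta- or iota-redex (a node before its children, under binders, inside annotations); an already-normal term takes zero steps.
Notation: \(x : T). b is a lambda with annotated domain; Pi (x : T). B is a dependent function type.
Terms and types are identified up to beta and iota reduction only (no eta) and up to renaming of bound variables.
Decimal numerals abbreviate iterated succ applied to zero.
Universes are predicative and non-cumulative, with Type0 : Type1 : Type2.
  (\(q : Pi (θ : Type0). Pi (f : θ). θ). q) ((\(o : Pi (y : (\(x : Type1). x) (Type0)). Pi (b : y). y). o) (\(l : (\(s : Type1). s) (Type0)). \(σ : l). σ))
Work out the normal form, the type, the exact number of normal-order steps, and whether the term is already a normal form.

reduced normal form:
  \(q : Type0). \(θ : q). θ
type:
  Pi (q : Type0). Pi (θ : q). q
reduction steps (normal order): 3
already normal: no
first redex: a beta-redex


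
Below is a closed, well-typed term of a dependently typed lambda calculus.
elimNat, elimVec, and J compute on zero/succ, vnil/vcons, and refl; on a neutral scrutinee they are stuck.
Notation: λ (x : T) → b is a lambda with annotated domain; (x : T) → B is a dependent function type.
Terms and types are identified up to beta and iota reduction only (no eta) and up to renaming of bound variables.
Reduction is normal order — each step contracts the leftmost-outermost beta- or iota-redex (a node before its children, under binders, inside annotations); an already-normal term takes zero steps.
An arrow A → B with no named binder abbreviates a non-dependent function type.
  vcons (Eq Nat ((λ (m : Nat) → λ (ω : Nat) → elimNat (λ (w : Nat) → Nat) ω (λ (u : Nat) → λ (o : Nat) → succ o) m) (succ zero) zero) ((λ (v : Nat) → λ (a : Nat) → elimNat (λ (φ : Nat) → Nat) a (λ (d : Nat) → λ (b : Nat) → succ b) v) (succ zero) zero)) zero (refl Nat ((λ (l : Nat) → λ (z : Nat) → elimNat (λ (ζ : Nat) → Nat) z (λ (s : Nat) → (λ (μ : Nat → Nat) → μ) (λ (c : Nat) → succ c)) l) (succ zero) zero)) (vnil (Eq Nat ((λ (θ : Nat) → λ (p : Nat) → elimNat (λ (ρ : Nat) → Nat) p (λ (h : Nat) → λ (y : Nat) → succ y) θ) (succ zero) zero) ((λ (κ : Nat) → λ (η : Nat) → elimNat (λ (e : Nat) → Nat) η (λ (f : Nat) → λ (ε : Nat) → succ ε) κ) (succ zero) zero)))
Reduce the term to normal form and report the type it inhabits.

reduced normal form:
  vcons (Eq Nat (succ zero) (succ zero)) zero (refl Nat (succ zero)) (vnil (Eq Nat (succ zero) (succ zero)))
type:
  Vec (Eq Nat (succ zero) (succ zero)) (succ zero)
observation: 31 normal-order steps normalize the term, beginning with a beta-redex.


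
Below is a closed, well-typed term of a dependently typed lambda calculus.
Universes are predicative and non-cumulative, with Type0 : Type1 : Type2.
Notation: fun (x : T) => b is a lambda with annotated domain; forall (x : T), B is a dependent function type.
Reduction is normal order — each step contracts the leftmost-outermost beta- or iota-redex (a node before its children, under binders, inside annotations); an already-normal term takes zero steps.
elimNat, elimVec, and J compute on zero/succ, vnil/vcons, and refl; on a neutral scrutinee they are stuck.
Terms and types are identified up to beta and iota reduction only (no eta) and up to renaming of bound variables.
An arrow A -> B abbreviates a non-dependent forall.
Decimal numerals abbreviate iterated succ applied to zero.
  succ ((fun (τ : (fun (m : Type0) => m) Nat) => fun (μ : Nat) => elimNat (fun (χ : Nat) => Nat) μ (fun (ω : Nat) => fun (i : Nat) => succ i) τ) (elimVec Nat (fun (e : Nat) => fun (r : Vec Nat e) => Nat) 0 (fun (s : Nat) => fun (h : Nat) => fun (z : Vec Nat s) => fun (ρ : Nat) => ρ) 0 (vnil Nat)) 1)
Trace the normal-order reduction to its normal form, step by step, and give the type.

reduction (normal order):
  succ ((fun (τ : (fun (m : Type0) => m) Nat) => fun (μ : Nat) => elimNat (fun (χ : Nat) => Nat) μ (fun (ω : Nat) => fun (i : Nat) => succ i) τ) (elimVec Nat (fun (e : Nat) => fun (r : Vec Nat e) => Nat) 0 (fun (s : Nat) => fun (h : Nat) => fun (z : Vec Nat s) => fun (ρ : Nat) => ρ) 0 (vnil Nat)) 1)
  ~> succ ((fun (τ : Nat) => elimNat (fun (m : Nat) => Nat) τ (fun (μ : Nat) => fun (χ : Nat) => succ χ) (elimVec Nat (fun (ω : Nat) => fun (i : Vec Nat ω) => Nat) 0 (fun (e : Nat) => fun (r : Nat) => fun (s : Vec Nat e) => fun (h : Nat) => h) 0 (vnil Nat))) 1)
  ~> succ (elimNat (fun (τ : Nat) => Nat) 1 (fun (m : Nat) => fun (μ : Nat) => succ μ) (elimVec Nat (fun (χ : Nat) => fun (ω : Vec Nat χ) => Nat) 0 (fun (i : Nat) => fun (e : Nat) => fun (r : Vec Nat i) => fun (s : Nat) => s) 0 (vnil Nat)))
  ~> succ (elimNat (fun (τ : Nat) => Nat) 1 (fun (m : Nat) => fun (μ : Nat) => succ μ) 0)
  ~> 2
inferred type:
  Nat


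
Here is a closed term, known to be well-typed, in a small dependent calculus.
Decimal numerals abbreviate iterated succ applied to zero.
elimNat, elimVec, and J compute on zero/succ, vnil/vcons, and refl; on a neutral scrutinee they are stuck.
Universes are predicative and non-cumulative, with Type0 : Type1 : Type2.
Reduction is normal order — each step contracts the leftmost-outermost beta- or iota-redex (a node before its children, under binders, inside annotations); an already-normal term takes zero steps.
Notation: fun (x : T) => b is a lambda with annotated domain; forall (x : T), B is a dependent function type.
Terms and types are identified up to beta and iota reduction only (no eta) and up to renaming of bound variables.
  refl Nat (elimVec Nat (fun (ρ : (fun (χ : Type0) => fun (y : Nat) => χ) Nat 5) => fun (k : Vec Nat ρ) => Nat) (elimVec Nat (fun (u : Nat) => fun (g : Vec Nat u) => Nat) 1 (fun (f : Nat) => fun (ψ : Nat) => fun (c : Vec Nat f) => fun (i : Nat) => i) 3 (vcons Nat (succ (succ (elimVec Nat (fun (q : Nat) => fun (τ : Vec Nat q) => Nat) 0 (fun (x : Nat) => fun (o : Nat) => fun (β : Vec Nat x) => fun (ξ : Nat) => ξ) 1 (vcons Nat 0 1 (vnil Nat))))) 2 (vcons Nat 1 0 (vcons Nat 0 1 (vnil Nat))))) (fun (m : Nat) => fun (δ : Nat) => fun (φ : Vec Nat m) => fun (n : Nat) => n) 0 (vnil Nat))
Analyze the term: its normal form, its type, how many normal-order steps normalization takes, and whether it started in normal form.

normal form:
  refl Nat 1
inferred type:
  Eq Nat 1 1
steps to reach normal form (normal order): 17
term was already normal: no
first redex: an elimVec iota-redex


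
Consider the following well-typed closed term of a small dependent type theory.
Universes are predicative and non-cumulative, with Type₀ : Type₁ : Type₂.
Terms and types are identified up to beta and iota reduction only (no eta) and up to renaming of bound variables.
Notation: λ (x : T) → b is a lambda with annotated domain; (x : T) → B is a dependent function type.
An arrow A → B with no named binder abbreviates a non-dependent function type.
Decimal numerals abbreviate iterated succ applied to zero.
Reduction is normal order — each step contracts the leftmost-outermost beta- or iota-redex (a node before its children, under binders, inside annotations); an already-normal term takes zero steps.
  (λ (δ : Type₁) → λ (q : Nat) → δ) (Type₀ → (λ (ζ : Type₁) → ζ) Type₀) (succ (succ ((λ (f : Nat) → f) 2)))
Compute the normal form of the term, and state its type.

reduced normal form:
  Type₀ → Type₀
type:
  Type₁
observation: the term reaches its normal form after 3 normal-order steps.


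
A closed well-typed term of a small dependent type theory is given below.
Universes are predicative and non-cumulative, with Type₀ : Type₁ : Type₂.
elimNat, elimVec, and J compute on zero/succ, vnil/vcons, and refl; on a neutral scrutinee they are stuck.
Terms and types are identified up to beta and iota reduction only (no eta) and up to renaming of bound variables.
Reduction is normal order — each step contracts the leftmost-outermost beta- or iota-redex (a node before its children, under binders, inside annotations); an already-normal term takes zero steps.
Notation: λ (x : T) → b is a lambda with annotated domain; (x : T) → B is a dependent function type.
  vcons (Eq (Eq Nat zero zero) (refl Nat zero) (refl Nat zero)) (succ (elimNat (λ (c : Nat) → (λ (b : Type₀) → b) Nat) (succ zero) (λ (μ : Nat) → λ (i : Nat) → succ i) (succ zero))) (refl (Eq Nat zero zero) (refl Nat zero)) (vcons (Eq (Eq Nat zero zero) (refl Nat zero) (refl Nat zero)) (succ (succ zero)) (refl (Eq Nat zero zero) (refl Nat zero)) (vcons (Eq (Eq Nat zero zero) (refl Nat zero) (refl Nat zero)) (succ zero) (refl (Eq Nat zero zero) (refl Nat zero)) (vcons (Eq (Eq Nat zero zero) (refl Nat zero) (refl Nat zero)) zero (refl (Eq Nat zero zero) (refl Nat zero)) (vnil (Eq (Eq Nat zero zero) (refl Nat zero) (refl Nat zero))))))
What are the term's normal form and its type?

reduced normal form:
  vcons (Eq (Eq Nat zero zero) (refl Nat zero) (refl Nat zero)) (succ (succ (succ zero))) (refl (Eq Nat zero zero) (refl Nat zero)) (vcons (Eq (Eq Nat zero zero) (refl Nat zero) (refl Nat zero)) (succ (succ zero)) (refl (Eq Nat zero zero) (refl Nat zero)) (vcons (Eq (Eq Nat zero zero) (refl Nat zero) (refl Nat zero)) (succ zero) (refl (Eq Nat zero zero) (refl Nat zero)) (vcons (Eq (Eq Nat zero zero) (refl Nat zero) (refl Nat zero)) zero (refl (Eq Nat zero zero) (refl Nat zero)) (vnil (Eq (Eq Nat zero zero) (refl Nat zero) (refl Nat zero))))))
type:
  Vec (Eq (Eq Nat zero zero) (refl Nat zero) (refl Nat zero)) (succ (succ (succ (succ zero))))


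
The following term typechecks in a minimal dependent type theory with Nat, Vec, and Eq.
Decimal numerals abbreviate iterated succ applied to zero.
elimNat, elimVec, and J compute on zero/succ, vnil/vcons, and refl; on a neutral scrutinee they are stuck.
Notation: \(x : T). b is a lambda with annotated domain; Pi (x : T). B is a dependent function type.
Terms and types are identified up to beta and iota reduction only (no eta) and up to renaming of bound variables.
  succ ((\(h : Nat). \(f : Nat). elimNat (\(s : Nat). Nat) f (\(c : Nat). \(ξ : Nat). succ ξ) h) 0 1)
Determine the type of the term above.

inferred type:
  Nat


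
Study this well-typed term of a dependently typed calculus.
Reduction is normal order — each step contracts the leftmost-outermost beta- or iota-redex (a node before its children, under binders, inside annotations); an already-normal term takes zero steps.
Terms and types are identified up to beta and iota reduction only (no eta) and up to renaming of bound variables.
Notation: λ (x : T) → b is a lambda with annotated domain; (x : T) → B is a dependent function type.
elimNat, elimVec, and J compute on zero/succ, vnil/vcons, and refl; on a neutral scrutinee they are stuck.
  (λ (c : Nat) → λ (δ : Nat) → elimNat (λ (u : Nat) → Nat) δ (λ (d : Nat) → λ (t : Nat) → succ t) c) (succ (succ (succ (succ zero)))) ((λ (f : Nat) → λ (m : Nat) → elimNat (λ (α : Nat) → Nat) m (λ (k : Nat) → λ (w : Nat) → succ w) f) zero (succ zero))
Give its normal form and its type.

resulting normal form:
  succ (succ (succ (succ (succ zero))))
inferred type:
  Nat
observation: 18 normal-order steps normalize the term, beginning with a beta-redex.


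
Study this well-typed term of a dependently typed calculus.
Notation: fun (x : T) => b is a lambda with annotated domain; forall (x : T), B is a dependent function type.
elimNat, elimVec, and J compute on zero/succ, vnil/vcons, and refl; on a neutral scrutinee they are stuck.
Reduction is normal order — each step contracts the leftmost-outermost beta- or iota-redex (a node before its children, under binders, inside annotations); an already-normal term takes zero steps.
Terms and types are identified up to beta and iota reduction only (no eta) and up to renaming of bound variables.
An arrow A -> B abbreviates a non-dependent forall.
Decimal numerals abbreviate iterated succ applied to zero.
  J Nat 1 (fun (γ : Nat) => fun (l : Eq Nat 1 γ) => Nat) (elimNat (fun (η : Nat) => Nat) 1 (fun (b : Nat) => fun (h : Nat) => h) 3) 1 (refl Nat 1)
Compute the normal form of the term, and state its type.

reduced normal form:
  1
inferred type:
  Nat


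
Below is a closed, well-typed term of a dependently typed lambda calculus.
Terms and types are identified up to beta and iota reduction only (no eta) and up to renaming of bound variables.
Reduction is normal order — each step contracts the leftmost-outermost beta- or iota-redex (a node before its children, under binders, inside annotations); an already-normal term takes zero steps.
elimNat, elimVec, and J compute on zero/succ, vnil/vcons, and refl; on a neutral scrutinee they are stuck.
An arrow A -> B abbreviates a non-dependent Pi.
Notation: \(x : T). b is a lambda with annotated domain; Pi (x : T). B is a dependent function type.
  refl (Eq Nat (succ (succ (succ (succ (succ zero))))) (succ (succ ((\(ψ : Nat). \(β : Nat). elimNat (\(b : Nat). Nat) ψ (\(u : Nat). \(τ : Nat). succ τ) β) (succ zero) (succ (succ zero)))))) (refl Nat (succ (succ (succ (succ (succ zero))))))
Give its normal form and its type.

normal form:
  refl (Eq Nat (succ (succ (succ (succ (succ zero))))) (succ (succ (succ (succ (succ zero)))))) (refl Nat (succ (succ (succ (succ (succ zero))))))
the term's type:
  Eq (Eq Nat (succ (succ (succ (succ (succ zero))))) (succ (succ (succ (succ (succ zero)))))) (refl Nat (succ (succ (succ (succ (succ zero)))))) (refl Nat (succ (succ (succ (succ (succ zero))))))


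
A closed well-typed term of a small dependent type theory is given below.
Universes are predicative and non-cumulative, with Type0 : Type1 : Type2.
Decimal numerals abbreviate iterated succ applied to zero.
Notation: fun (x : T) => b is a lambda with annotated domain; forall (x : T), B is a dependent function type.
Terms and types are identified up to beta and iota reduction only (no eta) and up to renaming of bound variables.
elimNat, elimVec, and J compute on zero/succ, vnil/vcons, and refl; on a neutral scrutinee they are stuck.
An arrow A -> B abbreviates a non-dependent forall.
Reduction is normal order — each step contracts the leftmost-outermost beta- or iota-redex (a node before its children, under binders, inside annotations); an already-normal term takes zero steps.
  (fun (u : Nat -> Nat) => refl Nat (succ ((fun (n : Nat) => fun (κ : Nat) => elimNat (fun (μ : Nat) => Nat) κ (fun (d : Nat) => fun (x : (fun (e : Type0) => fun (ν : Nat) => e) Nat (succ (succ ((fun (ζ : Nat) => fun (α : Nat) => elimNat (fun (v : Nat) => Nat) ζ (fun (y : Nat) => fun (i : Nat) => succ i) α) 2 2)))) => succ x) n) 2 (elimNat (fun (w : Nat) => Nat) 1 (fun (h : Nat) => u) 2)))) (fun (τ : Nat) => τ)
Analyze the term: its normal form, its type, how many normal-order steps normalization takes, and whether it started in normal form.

reduced normal form:
  refl Nat 4
inferred type:
  Eq Nat 4 4
reduction steps (normal order): 17
already normal: no
first contracted redex: a beta-redex


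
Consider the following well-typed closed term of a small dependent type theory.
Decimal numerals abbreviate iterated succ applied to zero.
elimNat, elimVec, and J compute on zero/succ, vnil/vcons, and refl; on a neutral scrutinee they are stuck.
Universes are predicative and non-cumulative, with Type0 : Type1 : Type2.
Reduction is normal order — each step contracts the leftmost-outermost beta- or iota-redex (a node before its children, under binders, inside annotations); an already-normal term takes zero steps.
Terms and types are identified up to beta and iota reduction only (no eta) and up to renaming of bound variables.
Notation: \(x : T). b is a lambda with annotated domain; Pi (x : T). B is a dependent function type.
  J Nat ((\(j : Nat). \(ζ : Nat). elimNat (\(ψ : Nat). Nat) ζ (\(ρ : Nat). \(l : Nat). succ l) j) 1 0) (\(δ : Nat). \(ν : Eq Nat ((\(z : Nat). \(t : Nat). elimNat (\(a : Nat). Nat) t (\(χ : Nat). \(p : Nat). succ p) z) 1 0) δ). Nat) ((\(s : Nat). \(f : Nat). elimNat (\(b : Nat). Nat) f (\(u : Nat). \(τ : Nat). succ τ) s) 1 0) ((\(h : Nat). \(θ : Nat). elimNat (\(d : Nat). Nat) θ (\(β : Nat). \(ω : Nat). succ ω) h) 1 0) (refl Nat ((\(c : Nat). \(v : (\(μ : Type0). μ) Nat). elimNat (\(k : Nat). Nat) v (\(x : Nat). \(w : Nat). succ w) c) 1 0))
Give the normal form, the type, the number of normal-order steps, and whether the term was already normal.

normal form:
  1
the term's type:
  Nat
steps to reach normal form (normal order): 7
term was already normal: no
first contracted redex: a J iota-redex


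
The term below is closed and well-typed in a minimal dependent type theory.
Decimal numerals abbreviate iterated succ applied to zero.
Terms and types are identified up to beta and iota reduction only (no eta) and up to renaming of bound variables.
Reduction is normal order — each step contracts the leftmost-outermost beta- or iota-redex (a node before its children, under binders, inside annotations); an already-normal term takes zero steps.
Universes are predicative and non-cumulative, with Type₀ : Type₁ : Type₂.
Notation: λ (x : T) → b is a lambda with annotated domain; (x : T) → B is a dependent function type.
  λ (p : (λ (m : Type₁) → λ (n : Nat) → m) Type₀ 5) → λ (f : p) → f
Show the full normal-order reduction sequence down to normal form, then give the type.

reduction (normal order):
  λ (p : (λ (m : Type₁) → λ (n : Nat) → m) Type₀ 5) → λ (f : p) → f
  ~> λ (p : (λ (m : Nat) → Type₀) 5) → λ (n : p) → n
  ~> λ (p : Type₀) → λ (m : p) → m
the term's type:
  (p : Type₀) → (m : p) → p


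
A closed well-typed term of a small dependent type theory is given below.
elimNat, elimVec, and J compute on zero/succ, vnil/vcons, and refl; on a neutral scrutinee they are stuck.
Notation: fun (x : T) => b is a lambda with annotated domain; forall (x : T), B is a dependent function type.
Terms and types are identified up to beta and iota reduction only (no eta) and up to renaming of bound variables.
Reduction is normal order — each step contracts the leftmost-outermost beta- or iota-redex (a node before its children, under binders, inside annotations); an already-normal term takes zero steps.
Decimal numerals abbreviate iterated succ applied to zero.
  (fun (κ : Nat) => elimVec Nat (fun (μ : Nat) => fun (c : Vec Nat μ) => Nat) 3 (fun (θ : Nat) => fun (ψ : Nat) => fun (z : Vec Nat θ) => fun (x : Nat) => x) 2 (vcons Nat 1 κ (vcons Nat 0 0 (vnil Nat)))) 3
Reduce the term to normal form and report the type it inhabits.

reduced normal form:
  3
inferred type:
  Nat


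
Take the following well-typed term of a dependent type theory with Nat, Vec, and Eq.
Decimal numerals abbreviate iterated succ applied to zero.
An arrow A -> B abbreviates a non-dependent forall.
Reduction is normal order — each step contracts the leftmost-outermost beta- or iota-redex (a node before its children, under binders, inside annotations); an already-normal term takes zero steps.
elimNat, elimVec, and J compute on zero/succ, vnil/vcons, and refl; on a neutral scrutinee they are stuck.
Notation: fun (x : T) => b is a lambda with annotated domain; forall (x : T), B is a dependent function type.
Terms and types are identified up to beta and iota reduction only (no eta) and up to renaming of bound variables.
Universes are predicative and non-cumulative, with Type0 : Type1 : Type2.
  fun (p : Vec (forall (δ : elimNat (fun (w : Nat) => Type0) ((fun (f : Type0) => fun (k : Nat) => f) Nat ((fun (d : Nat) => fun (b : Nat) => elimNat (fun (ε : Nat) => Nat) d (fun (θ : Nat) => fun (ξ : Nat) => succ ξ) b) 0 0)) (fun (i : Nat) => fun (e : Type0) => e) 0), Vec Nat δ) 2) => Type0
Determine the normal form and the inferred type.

normal form:
  fun (p : Vec (forall (δ : Nat), Vec Nat δ) 2) => Type0
the term's type:
  Vec (forall (p : Nat), Vec Nat p) 2 -> Type1
observation: the first redex contracted is an elimNat iota-redex; the normal form is reached in 3 normal-order steps.


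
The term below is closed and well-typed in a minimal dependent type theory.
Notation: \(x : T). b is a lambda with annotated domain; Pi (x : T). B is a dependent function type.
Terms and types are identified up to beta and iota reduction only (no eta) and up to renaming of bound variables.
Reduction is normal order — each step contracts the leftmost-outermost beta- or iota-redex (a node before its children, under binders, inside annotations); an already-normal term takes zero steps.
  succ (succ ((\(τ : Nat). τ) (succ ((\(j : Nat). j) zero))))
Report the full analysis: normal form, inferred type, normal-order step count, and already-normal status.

reduced normal form:
  succ (succ (succ zero))
type:
  Nat
reduction steps (normal order): 2
already normal: no
first contracted redex: a beta-redex


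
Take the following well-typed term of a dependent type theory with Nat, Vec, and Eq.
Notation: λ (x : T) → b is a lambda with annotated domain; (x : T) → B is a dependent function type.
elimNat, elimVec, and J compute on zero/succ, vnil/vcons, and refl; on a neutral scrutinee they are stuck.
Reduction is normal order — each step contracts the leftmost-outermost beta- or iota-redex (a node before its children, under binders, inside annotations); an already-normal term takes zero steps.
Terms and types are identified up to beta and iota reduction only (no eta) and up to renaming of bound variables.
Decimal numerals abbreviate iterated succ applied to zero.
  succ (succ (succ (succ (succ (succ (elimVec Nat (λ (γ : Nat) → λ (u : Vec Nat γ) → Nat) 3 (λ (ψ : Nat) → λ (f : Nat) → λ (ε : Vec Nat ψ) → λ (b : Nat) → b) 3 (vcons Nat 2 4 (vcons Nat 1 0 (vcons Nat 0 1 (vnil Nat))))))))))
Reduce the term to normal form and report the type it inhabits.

reduced normal form:
  9
type:
  Nat
observation: 16 normal-order steps separate the term from its normal form.


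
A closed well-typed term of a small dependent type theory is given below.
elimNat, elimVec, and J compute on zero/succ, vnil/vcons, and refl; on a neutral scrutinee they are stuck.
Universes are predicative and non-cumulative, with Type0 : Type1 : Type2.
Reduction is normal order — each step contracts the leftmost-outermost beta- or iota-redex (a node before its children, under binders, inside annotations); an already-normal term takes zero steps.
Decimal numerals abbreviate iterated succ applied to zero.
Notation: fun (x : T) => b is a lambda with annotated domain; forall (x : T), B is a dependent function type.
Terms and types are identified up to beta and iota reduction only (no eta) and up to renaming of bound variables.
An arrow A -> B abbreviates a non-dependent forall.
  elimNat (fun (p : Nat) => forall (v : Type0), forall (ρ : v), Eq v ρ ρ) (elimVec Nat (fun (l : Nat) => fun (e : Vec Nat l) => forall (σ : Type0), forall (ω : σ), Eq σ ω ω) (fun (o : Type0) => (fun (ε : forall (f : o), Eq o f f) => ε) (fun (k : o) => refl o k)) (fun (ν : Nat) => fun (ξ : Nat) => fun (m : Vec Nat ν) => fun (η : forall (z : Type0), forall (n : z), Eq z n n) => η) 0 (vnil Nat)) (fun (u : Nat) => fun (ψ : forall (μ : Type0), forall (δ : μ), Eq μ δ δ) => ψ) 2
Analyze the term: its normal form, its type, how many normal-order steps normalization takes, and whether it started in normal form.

resulting normal form:
  fun (p : Type0) => fun (v : p) => refl p v
inferred type:
  forall (p : Type0), forall (v : p), Eq p v v
reduction steps (normal order): 9
already normal: no
first redex: an elimNat iota-redex


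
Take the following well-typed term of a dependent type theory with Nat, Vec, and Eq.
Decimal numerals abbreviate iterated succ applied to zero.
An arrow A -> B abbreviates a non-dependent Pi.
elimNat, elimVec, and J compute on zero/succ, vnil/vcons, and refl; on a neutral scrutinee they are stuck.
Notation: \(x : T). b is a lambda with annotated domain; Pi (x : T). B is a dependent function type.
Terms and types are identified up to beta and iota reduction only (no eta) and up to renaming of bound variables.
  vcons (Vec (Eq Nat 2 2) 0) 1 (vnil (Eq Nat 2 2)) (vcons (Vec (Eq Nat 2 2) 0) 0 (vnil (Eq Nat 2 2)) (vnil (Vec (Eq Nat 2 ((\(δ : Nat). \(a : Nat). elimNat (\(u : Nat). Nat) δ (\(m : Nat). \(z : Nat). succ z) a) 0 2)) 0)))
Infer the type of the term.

inferred type:
  Vec (Vec (Eq Nat 2 2) 0) 2


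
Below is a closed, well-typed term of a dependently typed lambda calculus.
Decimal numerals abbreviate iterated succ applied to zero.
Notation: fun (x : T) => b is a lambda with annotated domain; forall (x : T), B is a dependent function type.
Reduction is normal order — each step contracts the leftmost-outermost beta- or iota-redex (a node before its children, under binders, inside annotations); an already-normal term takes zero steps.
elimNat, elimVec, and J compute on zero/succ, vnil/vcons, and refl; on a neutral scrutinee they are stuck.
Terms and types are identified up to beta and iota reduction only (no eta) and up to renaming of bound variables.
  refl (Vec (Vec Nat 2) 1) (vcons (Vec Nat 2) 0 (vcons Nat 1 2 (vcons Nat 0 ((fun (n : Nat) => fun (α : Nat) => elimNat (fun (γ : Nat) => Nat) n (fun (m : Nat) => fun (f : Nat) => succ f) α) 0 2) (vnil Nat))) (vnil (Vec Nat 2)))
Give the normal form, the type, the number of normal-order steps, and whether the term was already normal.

resulting normal form:
  refl (Vec (Vec Nat 2) 1) (vcons (Vec Nat 2) 0 (vcons Nat 1 2 (vcons Nat 0 2 (vnil Nat))) (vnil (Vec Nat 2)))
inferred type:
  Eq (Vec (Vec Nat 2) 1) (vcons (Vec Nat 2) 0 (vcons Nat 1 2 (vcons Nat 0 2 (vnil Nat))) (vnil (Vec Nat 2))) (vcons (Vec Nat 2) 0 (vcons Nat 1 2 (vcons Nat 0 2 (vnil Nat))) (vnil (Vec Nat 2)))
normal-order step count: 9
started in normal form: no
first contracted redex: a beta-redex


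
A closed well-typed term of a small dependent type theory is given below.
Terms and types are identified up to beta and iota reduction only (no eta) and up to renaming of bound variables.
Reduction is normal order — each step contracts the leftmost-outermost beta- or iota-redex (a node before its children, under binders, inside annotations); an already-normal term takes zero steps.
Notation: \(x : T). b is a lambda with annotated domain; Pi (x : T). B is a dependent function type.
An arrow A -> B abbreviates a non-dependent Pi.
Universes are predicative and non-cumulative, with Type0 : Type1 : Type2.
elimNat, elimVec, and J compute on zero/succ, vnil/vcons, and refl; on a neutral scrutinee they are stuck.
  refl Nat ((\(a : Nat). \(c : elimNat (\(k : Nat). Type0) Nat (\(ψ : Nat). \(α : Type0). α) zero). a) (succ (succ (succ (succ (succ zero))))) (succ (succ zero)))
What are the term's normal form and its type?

reduced normal form:
  refl Nat (succ (succ (succ (succ (succ zero)))))
inferred type:
  Eq Nat (succ (succ (succ (succ (succ zero))))) (succ (succ (succ (succ (succ zero)))))
observation: contracting a beta-redex first, the term normalizes in 2 steps.


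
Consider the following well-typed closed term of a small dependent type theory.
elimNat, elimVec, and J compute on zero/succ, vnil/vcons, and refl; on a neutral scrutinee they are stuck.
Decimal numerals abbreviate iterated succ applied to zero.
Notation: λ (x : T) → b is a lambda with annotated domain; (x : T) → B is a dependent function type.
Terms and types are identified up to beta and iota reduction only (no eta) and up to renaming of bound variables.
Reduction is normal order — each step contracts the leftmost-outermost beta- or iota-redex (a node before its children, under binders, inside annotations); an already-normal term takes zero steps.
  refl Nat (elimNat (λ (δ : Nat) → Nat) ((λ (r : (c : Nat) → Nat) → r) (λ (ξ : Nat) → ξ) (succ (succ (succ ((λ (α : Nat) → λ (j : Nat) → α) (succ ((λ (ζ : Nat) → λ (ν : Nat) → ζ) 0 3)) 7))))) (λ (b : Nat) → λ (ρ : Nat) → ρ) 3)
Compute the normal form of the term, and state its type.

resulting normal form:
  refl Nat 4
type:
  Eq Nat 4 4
observation: contracting an elimNat iota-redex first, the term normalizes in 16 steps.


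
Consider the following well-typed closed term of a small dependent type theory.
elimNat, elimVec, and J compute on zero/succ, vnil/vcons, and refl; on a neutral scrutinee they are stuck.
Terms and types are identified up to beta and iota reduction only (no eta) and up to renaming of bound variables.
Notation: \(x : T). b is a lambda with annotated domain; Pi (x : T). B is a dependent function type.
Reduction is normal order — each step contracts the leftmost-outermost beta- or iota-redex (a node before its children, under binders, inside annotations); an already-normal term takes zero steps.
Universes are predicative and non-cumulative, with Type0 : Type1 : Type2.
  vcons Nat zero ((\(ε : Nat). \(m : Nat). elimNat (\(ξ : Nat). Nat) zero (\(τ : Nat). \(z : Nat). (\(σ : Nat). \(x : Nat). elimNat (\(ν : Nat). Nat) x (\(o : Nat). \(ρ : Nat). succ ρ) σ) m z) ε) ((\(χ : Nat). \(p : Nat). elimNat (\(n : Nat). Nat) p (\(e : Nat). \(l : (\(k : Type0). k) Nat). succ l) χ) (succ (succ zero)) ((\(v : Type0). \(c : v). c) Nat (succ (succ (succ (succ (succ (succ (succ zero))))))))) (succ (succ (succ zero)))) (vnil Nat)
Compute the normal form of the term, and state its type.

normal form:
  vcons Nat zero (succ (succ (succ (succ (succ (succ (succ (succ (succ (succ (succ (succ (succ (succ (succ (succ (succ (succ (succ (succ (succ (succ (succ (succ (succ (succ (succ zero))))))))))))))))))))))))))) (vnil Nat)
the term's type:
  Vec Nat (succ zero)
observation: 53 normal-order steps separate the term from its normal form.


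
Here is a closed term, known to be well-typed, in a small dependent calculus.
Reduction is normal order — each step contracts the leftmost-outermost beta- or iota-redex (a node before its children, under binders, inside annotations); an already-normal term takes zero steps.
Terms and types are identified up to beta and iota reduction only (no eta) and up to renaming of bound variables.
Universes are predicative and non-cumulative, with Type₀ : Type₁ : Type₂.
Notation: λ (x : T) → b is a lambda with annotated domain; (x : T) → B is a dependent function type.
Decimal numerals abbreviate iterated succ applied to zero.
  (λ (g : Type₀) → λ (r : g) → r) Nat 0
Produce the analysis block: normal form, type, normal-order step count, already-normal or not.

resulting normal form:
  0
the term's type:
  Nat
steps to reach normal form (normal order): 2
term was already normal: no
first contracted redex: a beta-redex


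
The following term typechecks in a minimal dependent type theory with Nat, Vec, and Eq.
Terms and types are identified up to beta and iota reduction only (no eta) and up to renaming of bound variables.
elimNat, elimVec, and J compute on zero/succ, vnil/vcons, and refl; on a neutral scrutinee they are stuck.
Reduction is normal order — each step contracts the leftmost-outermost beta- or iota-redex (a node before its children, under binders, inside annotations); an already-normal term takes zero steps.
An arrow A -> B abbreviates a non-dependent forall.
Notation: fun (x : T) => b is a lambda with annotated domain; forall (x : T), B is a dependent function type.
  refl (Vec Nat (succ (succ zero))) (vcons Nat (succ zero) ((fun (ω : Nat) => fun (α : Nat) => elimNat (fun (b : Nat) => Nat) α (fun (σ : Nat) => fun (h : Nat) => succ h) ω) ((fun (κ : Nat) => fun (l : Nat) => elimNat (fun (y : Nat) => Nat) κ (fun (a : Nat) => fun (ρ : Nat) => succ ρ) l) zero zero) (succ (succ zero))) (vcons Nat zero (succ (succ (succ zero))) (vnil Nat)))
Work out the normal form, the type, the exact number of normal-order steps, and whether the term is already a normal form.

normal form:
  refl (Vec Nat (succ (succ zero))) (vcons Nat (succ zero) (succ (succ zero)) (vcons Nat zero (succ (succ (succ zero))) (vnil Nat)))
the term's type:
  Eq (Vec Nat (succ (succ zero))) (vcons Nat (succ zero) (succ (succ zero)) (vcons Nat zero (succ (succ (succ zero))) (vnil Nat))) (vcons Nat (succ zero) (succ (succ zero)) (vcons Nat zero (succ (succ (succ zero))) (vnil Nat)))
steps to reach normal form (normal order): 6
already normal: no
first redex: a beta-redex


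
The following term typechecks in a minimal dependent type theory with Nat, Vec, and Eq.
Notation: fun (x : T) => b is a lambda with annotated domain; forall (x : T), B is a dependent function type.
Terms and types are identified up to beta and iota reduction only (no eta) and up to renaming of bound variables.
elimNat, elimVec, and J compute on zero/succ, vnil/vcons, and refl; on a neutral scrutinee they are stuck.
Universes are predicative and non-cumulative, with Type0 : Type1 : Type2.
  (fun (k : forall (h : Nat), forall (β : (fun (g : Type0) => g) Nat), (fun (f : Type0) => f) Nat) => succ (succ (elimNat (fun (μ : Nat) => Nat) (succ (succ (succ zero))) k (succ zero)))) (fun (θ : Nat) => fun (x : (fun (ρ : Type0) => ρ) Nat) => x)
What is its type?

inferred type:
  Nat


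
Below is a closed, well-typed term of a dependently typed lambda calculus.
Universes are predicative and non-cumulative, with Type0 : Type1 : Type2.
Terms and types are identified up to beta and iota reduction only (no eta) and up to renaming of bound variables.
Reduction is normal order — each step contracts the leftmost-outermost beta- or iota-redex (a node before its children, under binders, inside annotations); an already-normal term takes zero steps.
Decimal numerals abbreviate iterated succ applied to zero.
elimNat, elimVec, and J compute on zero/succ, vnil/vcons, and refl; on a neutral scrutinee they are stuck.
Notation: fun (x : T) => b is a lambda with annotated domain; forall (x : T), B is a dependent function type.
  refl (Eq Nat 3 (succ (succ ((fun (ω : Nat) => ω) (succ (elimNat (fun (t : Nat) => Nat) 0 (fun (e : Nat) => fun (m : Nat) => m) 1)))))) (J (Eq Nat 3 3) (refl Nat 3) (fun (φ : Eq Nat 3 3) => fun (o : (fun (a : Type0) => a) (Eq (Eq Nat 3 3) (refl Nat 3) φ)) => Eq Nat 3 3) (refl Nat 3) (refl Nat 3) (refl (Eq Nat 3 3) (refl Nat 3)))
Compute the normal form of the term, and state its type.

normal form:
  refl (Eq Nat 3 3) (refl Nat 3)
the term's type:
  Eq (Eq Nat 3 3) (refl Nat 3) (refl Nat 3)
observation: the first redex contracted is a beta-redex; the normal form is reached in 6 normal-order steps.


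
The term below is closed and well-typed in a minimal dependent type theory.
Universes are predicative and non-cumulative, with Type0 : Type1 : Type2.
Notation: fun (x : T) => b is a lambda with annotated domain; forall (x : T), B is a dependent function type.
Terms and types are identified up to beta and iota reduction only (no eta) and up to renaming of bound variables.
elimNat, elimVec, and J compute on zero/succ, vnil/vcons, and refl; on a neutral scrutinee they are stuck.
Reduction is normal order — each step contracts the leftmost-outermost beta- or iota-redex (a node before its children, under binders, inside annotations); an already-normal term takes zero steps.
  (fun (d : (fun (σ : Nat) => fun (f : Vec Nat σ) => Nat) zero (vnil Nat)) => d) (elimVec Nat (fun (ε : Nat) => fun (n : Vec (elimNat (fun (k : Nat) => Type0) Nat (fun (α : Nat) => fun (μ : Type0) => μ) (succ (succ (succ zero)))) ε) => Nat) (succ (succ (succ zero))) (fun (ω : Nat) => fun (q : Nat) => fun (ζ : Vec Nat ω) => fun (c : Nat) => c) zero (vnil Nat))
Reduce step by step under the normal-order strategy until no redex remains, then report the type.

reduction (normal order):
  (fun (d : (fun (σ : Nat) => fun (f : Vec Nat σ) => Nat) zero (vnil Nat)) => d) (elimVec Nat (fun (ε : Nat) => fun (n : Vec (elimNat (fun (k : Nat) => Type0) Nat (fun (α : Nat) => fun (μ : Type0) => μ) (succ (succ (succ zero)))) ε) => Nat) (succ (succ (succ zero))) (fun (ω : Nat) => fun (q : Nat) => fun (ζ : Vec Nat ω) => fun (c : Nat) => c) zero (vnil Nat))
  ~> elimVec Nat (fun (d : Nat) => fun (σ : Vec (elimNat (fun (f : Nat) => Type0) Nat (fun (ε : Nat) => fun (n : Type0) => n) (succ (succ (succ zero)))) d) => Nat) (succ (succ (succ zero))) (fun (k : Nat) => fun (α : Nat) => fun (μ : Vec Nat k) => fun (ω : Nat) => ω) zero (vnil Nat)
  ~> succ (succ (succ zero))
inferred type:
  Nat


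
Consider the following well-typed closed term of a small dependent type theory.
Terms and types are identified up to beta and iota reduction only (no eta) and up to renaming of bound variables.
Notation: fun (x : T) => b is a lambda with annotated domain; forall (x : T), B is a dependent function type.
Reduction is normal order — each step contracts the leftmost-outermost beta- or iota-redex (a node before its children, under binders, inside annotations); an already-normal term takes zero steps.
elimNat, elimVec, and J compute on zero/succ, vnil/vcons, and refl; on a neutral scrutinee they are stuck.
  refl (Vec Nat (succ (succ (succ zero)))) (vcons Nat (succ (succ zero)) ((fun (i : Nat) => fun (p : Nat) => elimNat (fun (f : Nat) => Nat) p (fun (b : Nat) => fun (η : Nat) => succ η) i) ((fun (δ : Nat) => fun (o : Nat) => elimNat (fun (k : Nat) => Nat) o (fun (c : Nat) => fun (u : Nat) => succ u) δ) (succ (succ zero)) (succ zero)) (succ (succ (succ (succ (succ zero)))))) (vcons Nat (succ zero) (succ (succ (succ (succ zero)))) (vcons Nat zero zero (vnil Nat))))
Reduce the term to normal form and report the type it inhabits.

resulting normal form:
  refl (Vec Nat (succ (succ (succ zero)))) (vcons Nat (succ (succ zero)) (succ (succ (succ (succ (succ (succ (succ (succ zero)))))))) (vcons Nat (succ zero) (succ (succ (succ (succ zero)))) (vcons Nat zero zero (vnil Nat))))
the term's type:
  Eq (Vec Nat (succ (succ (succ zero)))) (vcons Nat (succ (succ zero)) (succ (succ (succ (succ (succ (succ (succ (succ zero)))))))) (vcons Nat (succ zero) (succ (succ (succ (succ zero)))) (vcons Nat zero zero (vnil Nat)))) (vcons Nat (succ (succ zero)) (succ (succ (succ (succ (succ (succ (succ (succ zero)))))))) (vcons Nat (succ zero) (succ (succ (succ (succ zero)))) (vcons Nat zero zero (vnil Nat))))
observation: the first redex contracted is a beta-redex; the normal form is reached in 21 normal-order steps.


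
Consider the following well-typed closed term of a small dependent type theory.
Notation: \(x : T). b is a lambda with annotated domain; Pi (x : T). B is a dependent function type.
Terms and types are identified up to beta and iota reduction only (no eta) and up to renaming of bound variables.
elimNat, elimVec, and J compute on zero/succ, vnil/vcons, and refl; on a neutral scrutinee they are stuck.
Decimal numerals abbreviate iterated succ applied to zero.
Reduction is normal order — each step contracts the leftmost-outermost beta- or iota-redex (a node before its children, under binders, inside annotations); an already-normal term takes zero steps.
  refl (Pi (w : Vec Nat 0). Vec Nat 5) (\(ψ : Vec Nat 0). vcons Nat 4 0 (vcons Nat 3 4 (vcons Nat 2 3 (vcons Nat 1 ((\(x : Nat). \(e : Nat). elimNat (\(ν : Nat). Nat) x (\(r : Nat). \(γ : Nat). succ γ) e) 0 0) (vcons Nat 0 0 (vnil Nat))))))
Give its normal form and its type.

normal form:
  refl (Pi (w : Vec Nat 0). Vec Nat 5) (\(ψ : Vec Nat 0). vcons Nat 4 0 (vcons Nat 3 4 (vcons Nat 2 3 (vcons Nat 1 0 (vcons Nat 0 0 (vnil Nat))))))
the term's type:
  Eq (Pi (w : Vec Nat 0). Vec Nat 5) (\(ψ : Vec Nat 0). vcons Nat 4 0 (vcons Nat 3 4 (vcons Nat 2 3 (vcons Nat 1 0 (vcons Nat 0 0 (vnil Nat)))))) (\(x : Vec Nat 0). vcons Nat 4 0 (vcons Nat 3 4 (vcons Nat 2 3 (vcons Nat 1 0 (vcons Nat 0 0 (vnil Nat))))))
observation: reduction starts at a beta-redex, and 3 normal-order steps reach the normal form.


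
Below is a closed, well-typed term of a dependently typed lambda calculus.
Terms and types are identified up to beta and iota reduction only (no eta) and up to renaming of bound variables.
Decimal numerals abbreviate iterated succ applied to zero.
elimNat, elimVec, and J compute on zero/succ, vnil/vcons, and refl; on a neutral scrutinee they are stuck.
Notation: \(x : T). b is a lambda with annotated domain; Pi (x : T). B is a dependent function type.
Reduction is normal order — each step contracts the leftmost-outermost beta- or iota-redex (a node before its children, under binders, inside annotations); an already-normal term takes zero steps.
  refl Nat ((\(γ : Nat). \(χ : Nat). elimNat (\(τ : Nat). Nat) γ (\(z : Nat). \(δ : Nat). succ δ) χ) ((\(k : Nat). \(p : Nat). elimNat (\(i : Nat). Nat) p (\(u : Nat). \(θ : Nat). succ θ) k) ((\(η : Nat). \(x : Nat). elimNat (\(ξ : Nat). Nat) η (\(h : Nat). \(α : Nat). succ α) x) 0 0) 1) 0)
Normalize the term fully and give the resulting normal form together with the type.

resulting normal form:
  refl Nat 1
inferred type:
  Eq Nat 1 1
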